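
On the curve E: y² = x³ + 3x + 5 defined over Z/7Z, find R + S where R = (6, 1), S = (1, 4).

(6, 1) + (1, 4). λ = (4 - 1)/(1 - 6) ≡ 3/2 mod 7. 2⁻¹ ≡ 4 (mod 7), so λ ≡ 5.
  x = λ² - 6 - 1 = 25 - 7 ≡ 4; y = λ·(6 - 4) - 1 ≡ 2. → (4, 2)

(4, 2)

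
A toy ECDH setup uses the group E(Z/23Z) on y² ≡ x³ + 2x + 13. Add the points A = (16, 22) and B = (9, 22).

(16, 22) + (9, 22). λ = (22 - 22)/(9 - 16) ≡ 0/16 mod 23. 16⁻¹ ≡ 13 (mod 23) since 16·13 = 208 ≡ 1, so λ ≡ 0.
  x = λ² - 16 - 9 = 0 - 25 ≡ 21; y = λ·(16 - 21) - 22 ≡ 1. → (21, 1)

(21, 1)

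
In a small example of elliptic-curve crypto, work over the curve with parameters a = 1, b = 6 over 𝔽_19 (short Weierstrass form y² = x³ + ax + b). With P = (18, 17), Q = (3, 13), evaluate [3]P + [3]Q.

First 3P:
Repeated addition: build up to 3P.
2P: tangent at (18, 17): λ = (3·18² + 1)/(2·17) ≡ 4/15. 15⁻¹ ≡ 14 (mod 19), so λ ≡ 4·14 ≡ 18.
  x = λ² - 18 - 18 = 324 - 36 ≡ 3; y = λ·(18 - 3) - 17 ≡ 6. → (3, 6)
3P: (3, 6) + (18, 17). λ = (17 - 6)/(18 - 3) ≡ 11/15 mod 19. 15⁻¹ ≡ 14 (mod 19) since 15·14 = 210 ≡ 1, so λ ≡ 2.
  x = λ² - 3 - 18 = 4 - 21 ≡ 2; y = λ·(3 - 2) - 6 ≡ 15. → (2, 15)
3P = (2, 15).
Next 3Q:
Repeated addition: build up to 3Q.
2Q: tangent at (3, 13): λ = (3·3² + 1)/(2·13) ≡ 9/7. 7⁻¹ ≡ 11 (mod 19) since 7·11 = 77 ≡ 1, so λ ≡ 9·11 ≡ 4.
  x = λ² - 3 - 3 = 16 - 6 ≡ 10; y = λ·(3 - 10) - 13 ≡ 16. → (10, 16)
3Q: (10, 16) + (3, 13). λ = (13 - 16)/(3 - 10) ≡ 16/12 mod 19. 12⁻¹ ≡ 8 (mod 19) since 12·8 = 96 ≡ 1, so λ ≡ 14.
  x = λ² - 10 - 3 = 196 - 13 ≡ 12; y = λ·(10 - 12) - 16 ≡ 13. → (12, 13)
3Q = (12, 13).
Finally 3P + 3Q:
(2, 15) + (12, 13). λ = (13 - 15)/(12 - 2) ≡ 17/10 mod 19. 10⁻¹ ≡ 2 (mod 19), so λ ≡ 15.
  x = λ² - 2 - 12 = 225 - 14 ≡ 2; y = λ·(2 - 2) - 15 ≡ 4. → (2, 4)

(2, 4)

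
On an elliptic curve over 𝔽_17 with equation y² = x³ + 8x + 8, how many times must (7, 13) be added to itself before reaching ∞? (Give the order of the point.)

12

2P: tangent at (7, 13): λ = (3·7² + 8)/(2·13) ≡ 2/9. 9⁻¹ ≡ 2 (mod 17) since 9·2 = 18 ≡ 1, so λ ≡ 2·2 ≡ 4.
  x = λ² - 7 - 7 = 16 - 14 ≡ 2; y = λ·(7 - 2) - 13 ≡ 7. → (2, 7)
3P: (2, 7) + (7, 13). λ = (13 - 7)/(7 - 2) ≡ 6/5 mod 17. 5⁻¹ ≡ 7 (mod 17) since 5·7 = 35 ≡ 1, so λ ≡ 8.
  x = λ² - 2 - 7 = 64 - 9 ≡ 4; y = λ·(2 - 4) - 7 ≡ 11. → (4, 11)
4P: (4, 11) + (7, 13). λ = (13 - 11)/(7 - 4) ≡ 2/3 mod 17. 3⁻¹ ≡ 6 (mod 17), so λ ≡ 12.
  x = λ² - 4 - 7 = 144 - 11 ≡ 14; y = λ·(4 - 14) - 11 ≡ 5. → (14, 5)
5P: (14, 5) + (7, 13). λ = (13 - 5)/(7 - 14) ≡ 8/10 mod 17. 10⁻¹ ≡ 12 (mod 17), so λ ≡ 11.
  x = λ² - 14 - 7 = 121 - 21 ≡ 15; y = λ·(14 - 15) - 5 ≡ 1. → (15, 1)
6P: (15, 1) + (7, 13). λ = (13 - 1)/(7 - 15) ≡ 12/9 mod 17. 9⁻¹ ≡ 2 (mod 17) since 9·2 = 18 ≡ 1, so λ ≡ 7.
  x = λ² - 15 - 7 = 49 - 22 ≡ 10; y = λ·(15 - 10) - 1 ≡ 0. → (10, 0)
7P: (10, 0) + (7, 13). λ = (13 - 0)/(7 - 10) ≡ 13/14 mod 17. 14⁻¹ ≡ 11 (mod 17) since 14·11 = 154 ≡ 1, so λ ≡ 7.
  x = λ² - 10 - 7 = 49 - 17 ≡ 15; y = λ·(10 - 15) - 0 ≡ 16. → (15, 16)
8P: (15, 16) + (7, 13). λ = (13 - 16)/(7 - 15) ≡ 14/9 mod 17. 9⁻¹ ≡ 2 (mod 17), so λ ≡ 11.
  x = λ² - 15 - 7 = 121 - 22 ≡ 14; y = λ·(15 - 14) - 16 ≡ 12. → (14, 12)
9P: (14, 12) + (7, 13). λ = (13 - 12)/(7 - 14) ≡ 1/10 mod 17. 10⁻¹ ≡ 12 (mod 17), so λ ≡ 12.
  x = λ² - 14 - 7 = 144 - 21 ≡ 4; y = λ·(14 - 4) - 12 ≡ 6. → (4, 6)
10P: (4, 6) + (7, 13). λ = (13 - 6)/(7 - 4) ≡ 7/3 mod 17. 3⁻¹ ≡ 6 (mod 17), so λ ≡ 8.
  x = λ² - 4 - 7 = 64 - 11 ≡ 2; y = λ·(4 - 2) - 6 ≡ 10. → (2, 10)
11P: (2, 10) + (7, 13). λ = (13 - 10)/(7 - 2) ≡ 3/5 mod 17. 5⁻¹ ≡ 7 (mod 17), so λ ≡ 4.
  x = λ² - 2 - 7 = 16 - 9 ≡ 7; y = λ·(2 - 7) - 10 ≡ 4. → (7, 4)
12P: (7, 4) + (7, 13): same x and y₁ ≡ -y₂, so the sum is ∞.
12P = ∞, so the order is 12.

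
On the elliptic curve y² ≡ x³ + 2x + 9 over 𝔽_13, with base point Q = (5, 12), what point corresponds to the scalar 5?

Repeated addition: build up to 5Q.
2Q: tangent at (5, 12): λ = (3·5² + 2)/(2·12) ≡ 12/11. 11⁻¹ ≡ 6 (mod 13), so λ ≡ 12·6 ≡ 7.
  x = λ² - 5 - 5 = 49 - 10 ≡ 0; y = λ·(5 - 0) - 12 ≡ 10. → (0, 10)
3Q: (0, 10) + (5, 12). λ = (12 - 10)/(5 - 0) ≡ 2/5 mod 13. 5⁻¹ ≡ 8 (mod 13) since 5·8 = 40 ≡ 1, so λ ≡ 3.
  x = λ² - 0 - 5 = 9 - 5 ≡ 4; y = λ·(0 - 4) - 10 ≡ 4. → (4, 4)
4Q: (4, 4) + (5, 12). λ = (12 - 4)/(5 - 4) ≡ 8/1 mod 13. 1⁻¹ ≡ 1 (mod 13), so λ ≡ 8.
  x = λ² - 4 - 5 = 64 - 9 ≡ 3; y = λ·(4 - 3) - 4 ≡ 4. → (3, 4)
5Q: (3, 4) + (5, 12). λ = (12 - 4)/(5 - 3) ≡ 8/2 mod 13. 2⁻¹ ≡ 7 (mod 13), so λ ≡ 4.
  x = λ² - 3 - 5 = 16 - 8 ≡ 8; y = λ·(3 - 8) - 4 ≡ 2. → (8, 2)

(8, 2)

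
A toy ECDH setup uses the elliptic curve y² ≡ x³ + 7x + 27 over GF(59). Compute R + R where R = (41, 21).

(58, 14)

tangent at (41, 21): λ = (3·41² + 7)/(2·21) ≡ 35/42. 42⁻¹ ≡ 52 (mod 59), so λ ≡ 35·52 ≡ 50.
  x = λ² - 41 - 41 = 2500 - 82 ≡ 58; y = λ·(41 - 58) - 21 ≡ 14. → (58, 14)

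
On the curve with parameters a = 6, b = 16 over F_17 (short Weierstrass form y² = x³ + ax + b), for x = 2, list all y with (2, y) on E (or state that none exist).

6, 11

x³ + 6x + 16 = 36 ≡ 2 (mod 17).
Square roots of 2 mod 17: 6 and 11 (since 6² = 36 ≡ 2).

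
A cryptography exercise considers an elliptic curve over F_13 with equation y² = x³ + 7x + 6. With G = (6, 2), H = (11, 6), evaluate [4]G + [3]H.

(11, 6)

First 4G:
Double-and-add on 4 = (100)₂. Start with G = (6, 2) for the leading 1-bit.
double: tangent at (6, 2): λ = (3·6² + 7)/(2·2) ≡ 11/4. 4⁻¹ ≡ 10 (mod 13), so λ ≡ 11·10 ≡ 6.
  x = λ² - 6 - 6 = 36 - 12 ≡ 11; y = λ·(6 - 11) - 2 ≡ 7. → (11, 7)
double: tangent at (11, 7): λ = (3·11² + 7)/(2·7) ≡ 6/1. 1⁻¹ ≡ 1 (mod 13), so λ ≡ 6·1 ≡ 6.
  x = λ² - 11 - 11 = 36 - 22 ≡ 1; y = λ·(11 - 1) - 7 ≡ 1. → (1, 1)
4G = (1, 1).
Next 3H:
Repeated addition: build up to 3H.
2H: tangent at (11, 6): λ = (3·11² + 7)/(2·6) ≡ 6/12. 12⁻¹ ≡ 12 (mod 13), so λ ≡ 6·12 ≡ 7.
  x = λ² - 11 - 11 = 49 - 22 ≡ 1; y = λ·(11 - 1) - 6 ≡ 12. → (1, 12)
3H: (1, 12) + (11, 6). λ = (6 - 12)/(11 - 1) ≡ 7/10 mod 13. 10⁻¹ ≡ 4 (mod 13) since 10·4 = 40 ≡ 1, so λ ≡ 2.
  x = λ² - 1 - 11 = 4 - 12 ≡ 5; y = λ·(1 - 5) - 12 ≡ 6. → (5, 6)
3H = (5, 6).
Finally 4G + 3H:
(1, 1) + (5, 6). λ = (6 - 1)/(5 - 1) ≡ 5/4 mod 13. 4⁻¹ ≡ 10 (mod 13), so λ ≡ 11.
  x = λ² - 1 - 5 = 121 - 6 ≡ 11; y = λ·(1 - 11) - 1 ≡ 6. → (11, 6)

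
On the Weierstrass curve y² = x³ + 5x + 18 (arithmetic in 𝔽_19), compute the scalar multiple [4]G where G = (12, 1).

Repeated addition: build up to 4G.
2G: tangent at (12, 1): λ = (3·12² + 5)/(2·1) ≡ 0/2. 2⁻¹ ≡ 10 (mod 19), so λ ≡ 0·10 ≡ 0.
  x = λ² - 12 - 12 = 0 - 24 ≡ 14; y = λ·(12 - 14) - 1 ≡ 18. → (14, 18)
3G: (14, 18) + (12, 1). λ = (1 - 18)/(12 - 14) ≡ 2/17 mod 19. 17⁻¹ ≡ 9 (mod 19) since 17·9 = 153 ≡ 1, so λ ≡ 18.
  x = λ² - 14 - 12 = 324 - 26 ≡ 13; y = λ·(14 - 13) - 18 ≡ 0. → (13, 0)
4G: (13, 0) + (12, 1). λ = (1 - 0)/(12 - 13) ≡ 1/18 mod 19. 18⁻¹ ≡ 18 (mod 19), so λ ≡ 18.
  x = λ² - 13 - 12 = 324 - 25 ≡ 14; y = λ·(13 - 14) - 0 ≡ 1. → (14, 1)

(14, 1)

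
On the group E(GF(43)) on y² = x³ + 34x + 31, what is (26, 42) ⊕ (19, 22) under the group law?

(36, 40)

(26, 42) + (19, 22). λ = (22 - 42)/(19 - 26) ≡ 23/36 mod 43. 36⁻¹ ≡ 6 (mod 43), so λ ≡ 9.
  x = λ² - 26 - 19 = 81 - 45 ≡ 36; y = λ·(26 - 36) - 42 ≡ 40. → (36, 40)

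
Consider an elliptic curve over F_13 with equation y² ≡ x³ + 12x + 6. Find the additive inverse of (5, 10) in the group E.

-(5, 10) = (5, -10 mod 13) = (5, 3).

(5, 3)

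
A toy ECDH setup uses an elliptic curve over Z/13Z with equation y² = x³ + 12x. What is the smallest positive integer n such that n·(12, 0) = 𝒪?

2P: (12, 0) + (12, 0): same x and y₁ ≡ -y₂, so the sum is 𝒪.
2P = 𝒪, so the order is 2.

2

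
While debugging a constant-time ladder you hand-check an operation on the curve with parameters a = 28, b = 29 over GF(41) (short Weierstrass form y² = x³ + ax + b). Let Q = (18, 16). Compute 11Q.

(34, 8)

Double-and-add on 11 = (1011)₂. Start with Q = (18, 16) for the leading 1-bit.
double: tangent at (18, 16): λ = (3·18² + 28)/(2·16) ≡ 16/32. 32⁻¹ ≡ 9 (mod 41), so λ ≡ 16·9 ≡ 21.
  x = λ² - 18 - 18 = 441 - 36 ≡ 36; y = λ·(18 - 36) - 16 ≡ 16. → (36, 16)
double: tangent at (36, 16): λ = (3·36² + 28)/(2·16) ≡ 21/32. 32⁻¹ ≡ 9 (mod 41) since 32·9 = 288 ≡ 1, so λ ≡ 21·9 ≡ 25.
  x = λ² - 36 - 36 = 625 - 72 ≡ 20; y = λ·(36 - 20) - 16 ≡ 15. → (20, 15)
add Q: (20, 15) + (18, 16). λ = (16 - 15)/(18 - 20) ≡ 1/39 mod 41. 39⁻¹ ≡ 20 (mod 41), so λ ≡ 20.
  x = λ² - 20 - 18 = 400 - 38 ≡ 34; y = λ·(20 - 34) - 15 ≡ 33. → (34, 33)
double: tangent at (34, 33): λ = (3·34² + 28)/(2·33) ≡ 11/25. 25⁻¹ ≡ 23 (mod 41) since 25·23 = 575 ≡ 1, so λ ≡ 11·23 ≡ 7.
  x = λ² - 34 - 34 = 49 - 68 ≡ 22; y = λ·(34 - 22) - 33 ≡ 10. → (22, 10)
add Q: (22, 10) + (18, 16). λ = (16 - 10)/(18 - 22) ≡ 6/37 mod 41. 37⁻¹ ≡ 10 (mod 41) since 37·10 = 370 ≡ 1, so λ ≡ 19.
  x = λ² - 22 - 18 = 361 - 40 ≡ 34; y = λ·(22 - 34) - 10 ≡ 8. → (34, 8)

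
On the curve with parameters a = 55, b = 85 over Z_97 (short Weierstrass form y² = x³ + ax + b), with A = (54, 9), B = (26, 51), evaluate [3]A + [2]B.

(11, 88)

First 3A:
Repeated addition: build up to 3A.
2A: tangent at (54, 9): λ = (3·54² + 55)/(2·9) ≡ 73/18. 18⁻¹ ≡ 27 (mod 97) since 18·27 = 486 ≡ 1, so λ ≡ 73·27 ≡ 31.
  x = λ² - 54 - 54 = 961 - 108 ≡ 77; y = λ·(54 - 77) - 9 ≡ 54. → (77, 54)
3A: (77, 54) + (54, 9). λ = (9 - 54)/(54 - 77) ≡ 52/74 mod 97. 74⁻¹ ≡ 59 (mod 97), so λ ≡ 61.
  x = λ² - 77 - 54 = 3721 - 131 ≡ 1; y = λ·(77 - 1) - 54 ≡ 23. → (1, 23)
3A = (1, 23).
Next 2B:
Repeated addition: build up to 2B.
2B: tangent at (26, 51): λ = (3·26² + 55)/(2·51) ≡ 46/5. 5⁻¹ ≡ 39 (mod 97) since 5·39 = 195 ≡ 1, so λ ≡ 46·39 ≡ 48.
  x = λ² - 26 - 26 = 2304 - 52 ≡ 21; y = λ·(26 - 21) - 51 ≡ 92. → (21, 92)
2B = (21, 92).
Finally 3A + 2B:
(1, 23) + (21, 92). λ = (92 - 23)/(21 - 1) ≡ 69/20 mod 97. 20⁻¹ ≡ 34 (mod 97) since 20·34 = 680 ≡ 1, so λ ≡ 18.
  x = λ² - 1 - 21 = 324 - 22 ≡ 11; y = λ·(1 - 11) - 23 ≡ 88. → (11, 88)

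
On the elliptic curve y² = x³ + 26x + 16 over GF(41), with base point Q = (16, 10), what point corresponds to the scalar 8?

(9, 35)

Double-and-add on 8 = (1000)₂. Start with Q = (16, 10) for the leading 1-bit.
double: tangent at (16, 10): λ = (3·16² + 26)/(2·10) ≡ 15/20. 20⁻¹ ≡ 39 (mod 41), so λ ≡ 15·39 ≡ 11.
  x = λ² - 16 - 16 = 121 - 32 ≡ 7; y = λ·(16 - 7) - 10 ≡ 7. → (7, 7)
double: tangent at (7, 7): λ = (3·7² + 26)/(2·7) ≡ 9/14. 14⁻¹ ≡ 3 (mod 41), so λ ≡ 9·3 ≡ 27.
  x = λ² - 7 - 7 = 729 - 14 ≡ 18; y = λ·(7 - 18) - 7 ≡ 24. → (18, 24)
double: tangent at (18, 24): λ = (3·18² + 26)/(2·24) ≡ 14/7. 7⁻¹ ≡ 6 (mod 41) since 7·6 = 42 ≡ 1, so λ ≡ 14·6 ≡ 2.
  x = λ² - 18 - 18 = 4 - 36 ≡ 9; y = λ·(18 - 9) - 24 ≡ 35. → (9, 35)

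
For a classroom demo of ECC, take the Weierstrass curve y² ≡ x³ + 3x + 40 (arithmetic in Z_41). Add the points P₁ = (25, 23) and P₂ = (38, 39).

(21, 4)

(25, 23) + (38, 39). λ = (39 - 23)/(38 - 25) ≡ 16/13 mod 41. 13⁻¹ ≡ 19 (mod 41) since 13·19 = 247 ≡ 1, so λ ≡ 17.
  x = λ² - 25 - 38 = 289 - 63 ≡ 21; y = λ·(25 - 21) - 23 ≡ 4. → (21, 4)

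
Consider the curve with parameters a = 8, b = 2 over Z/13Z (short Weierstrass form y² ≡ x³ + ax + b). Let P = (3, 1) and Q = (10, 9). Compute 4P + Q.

First 4P:
Double-and-add on 4 = (100)₂. Start with P = (3, 1) for the leading 1-bit.
double: tangent at (3, 1): λ = (3·3² + 8)/(2·1) ≡ 9/2. 2⁻¹ ≡ 7 (mod 13) since 2·7 = 14 ≡ 1, so λ ≡ 9·7 ≡ 11.
  x = λ² - 3 - 3 = 121 - 6 ≡ 11; y = λ·(3 - 11) - 1 ≡ 2. → (11, 2)
double: tangent at (11, 2): λ = (3·11² + 8)/(2·2) ≡ 7/4. 4⁻¹ ≡ 10 (mod 13) since 4·10 = 40 ≡ 1, so λ ≡ 7·10 ≡ 5.
  x = λ² - 11 - 11 = 25 - 22 ≡ 3; y = λ·(11 - 3) - 2 ≡ 12. → (3, 12)
4P = (3, 12).
Finally 4P + Q:
(3, 12) + (10, 9). λ = (9 - 12)/(10 - 3) ≡ 10/7 mod 13. 7⁻¹ ≡ 2 (mod 13), so λ ≡ 7.
  x = λ² - 3 - 10 = 49 - 13 ≡ 10; y = λ·(3 - 10) - 12 ≡ 4. → (10, 4)

(10, 4)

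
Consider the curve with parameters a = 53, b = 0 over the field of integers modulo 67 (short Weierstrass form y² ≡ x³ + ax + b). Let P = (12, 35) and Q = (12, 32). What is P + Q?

The two points share x = 12 and their y-coordinates satisfy 35 + 32 ≡ 0 (mod 67), so they are inverses. Their sum is the point at infinity.

O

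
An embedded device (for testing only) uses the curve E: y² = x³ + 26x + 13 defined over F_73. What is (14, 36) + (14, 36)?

tangent at (14, 36): λ = (3·14² + 26)/(2·36) ≡ 30/72. 72⁻¹ ≡ 72 (mod 73), so λ ≡ 30·72 ≡ 43.
  x = λ² - 14 - 14 = 1849 - 28 ≡ 69; y = λ·(14 - 69) - 36 ≡ 8. → (69, 8)

(69, 8)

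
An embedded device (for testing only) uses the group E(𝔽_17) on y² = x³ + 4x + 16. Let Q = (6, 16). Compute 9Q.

(2, 7)

Double-and-add on 9 = (1001)₂. Start with Q = (6, 16) for the leading 1-bit.
double: tangent at (6, 16): λ = (3·6² + 4)/(2·16) ≡ 10/15. 15⁻¹ ≡ 8 (mod 17) since 15·8 = 120 ≡ 1, so λ ≡ 10·8 ≡ 12.
  x = λ² - 6 - 6 = 144 - 12 ≡ 13; y = λ·(6 - 13) - 16 ≡ 2. → (13, 2)
double: tangent at (13, 2): λ = (3·13² + 4)/(2·2) ≡ 1/4. 4⁻¹ ≡ 13 (mod 17) since 4·13 = 52 ≡ 1, so λ ≡ 1·13 ≡ 13.
  x = λ² - 13 - 13 = 169 - 26 ≡ 7; y = λ·(13 - 7) - 2 ≡ 8. → (7, 8)
double: tangent at (7, 8): λ = (3·7² + 4)/(2·8) ≡ 15/16. 16⁻¹ ≡ 16 (mod 17), so λ ≡ 15·16 ≡ 2.
  x = λ² - 7 - 7 = 4 - 14 ≡ 7; y = λ·(7 - 7) - 8 ≡ 9. → (7, 9)
add Q: (7, 9) + (6, 16). λ = (16 - 9)/(6 - 7) ≡ 7/16 mod 17. 16⁻¹ ≡ 16 (mod 17), so λ ≡ 10.
  x = λ² - 7 - 6 = 100 - 13 ≡ 2; y = λ·(7 - 2) - 9 ≡ 7. → (2, 7)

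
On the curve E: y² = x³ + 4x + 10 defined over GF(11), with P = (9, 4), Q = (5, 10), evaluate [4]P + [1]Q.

First 4P:
Repeated addition: build up to 4P.
2P: tangent at (9, 4): λ = (3·9² + 4)/(2·4) ≡ 5/8. 8⁻¹ ≡ 7 (mod 11), so λ ≡ 5·7 ≡ 2.
  x = λ² - 9 - 9 = 4 - 18 ≡ 8; y = λ·(9 - 8) - 4 ≡ 9. → (8, 9)
3P: (8, 9) + (9, 4). λ = (4 - 9)/(9 - 8) ≡ 6/1 mod 11. 1⁻¹ ≡ 1 (mod 11) since 1·1 = 1 ≡ 1, so λ ≡ 6.
  x = λ² - 8 - 9 = 36 - 17 ≡ 8; y = λ·(8 - 8) - 9 ≡ 2. → (8, 2)
4P: (8, 2) + (9, 4). λ = (4 - 2)/(9 - 8) ≡ 2/1 mod 11. 1⁻¹ ≡ 1 (mod 11), so λ ≡ 2.
  x = λ² - 8 - 9 = 4 - 17 ≡ 9; y = λ·(8 - 9) - 2 ≡ 7. → (9, 7)
4P = (9, 7).
Finally 4P + Q:
(9, 7) + (5, 10). λ = (10 - 7)/(5 - 9) ≡ 3/7 mod 11. 7⁻¹ ≡ 8 (mod 11) since 7·8 = 56 ≡ 1, so λ ≡ 2.
  x = λ² - 9 - 5 = 4 - 14 ≡ 1; y = λ·(9 - 1) - 7 ≡ 9. → (1, 9)

(1, 9)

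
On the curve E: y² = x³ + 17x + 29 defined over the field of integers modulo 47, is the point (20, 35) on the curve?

yes

y² = 35² ≡ 3; x³ + 17x + 29 = 8369 ≡ 3 (mod 47). 3 = 3.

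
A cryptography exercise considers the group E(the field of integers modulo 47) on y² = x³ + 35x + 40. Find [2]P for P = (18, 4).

tangent at (18, 4): λ = (3·18² + 35)/(2·4) ≡ 20/8. 8⁻¹ ≡ 6 (mod 47), so λ ≡ 20·6 ≡ 26.
  x = λ² - 18 - 18 = 676 - 36 ≡ 29; y = λ·(18 - 29) - 4 ≡ 39. → (29, 39)

(29, 39)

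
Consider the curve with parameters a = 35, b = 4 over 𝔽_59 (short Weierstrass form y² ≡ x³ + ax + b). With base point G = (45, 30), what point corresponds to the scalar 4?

Repeated addition: build up to 4G.
2G: tangent at (45, 30): λ = (3·45² + 35)/(2·30) ≡ 33/1. 1⁻¹ ≡ 1 (mod 59), so λ ≡ 33·1 ≡ 33.
  x = λ² - 45 - 45 = 1089 - 90 ≡ 55; y = λ·(45 - 55) - 30 ≡ 53. → (55, 53)
3G: (55, 53) + (45, 30). λ = (30 - 53)/(45 - 55) ≡ 36/49 mod 59. 49⁻¹ ≡ 53 (mod 59), so λ ≡ 20.
  x = λ² - 55 - 45 = 400 - 100 ≡ 5; y = λ·(55 - 5) - 53 ≡ 3. → (5, 3)
4G: (5, 3) + (45, 30). λ = (30 - 3)/(45 - 5) ≡ 27/40 mod 59. 40⁻¹ ≡ 31 (mod 59), so λ ≡ 11.
  x = λ² - 5 - 45 = 121 - 50 ≡ 12; y = λ·(5 - 12) - 3 ≡ 38. → (12, 38)

(12, 38)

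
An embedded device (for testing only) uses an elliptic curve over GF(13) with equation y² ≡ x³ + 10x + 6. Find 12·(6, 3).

(5, 5)

Write Q = (6, 3).
Double-and-add on 12 = (1100)₂. Start with Q = (6, 3) for the leading 1-bit.
double: tangent at (6, 3): λ = (3·6² + 10)/(2·3) ≡ 1/6. 6⁻¹ ≡ 11 (mod 13), so λ ≡ 1·11 ≡ 11.
  x = λ² - 6 - 6 = 121 - 12 ≡ 5; y = λ·(6 - 5) - 3 ≡ 8. → (5, 8)
add Q: (5, 8) + (6, 3). λ = (3 - 8)/(6 - 5) ≡ 8/1 mod 13. 1⁻¹ ≡ 1 (mod 13), so λ ≡ 8.
  x = λ² - 5 - 6 = 64 - 11 ≡ 1; y = λ·(5 - 1) - 8 ≡ 11. → (1, 11)
double: tangent at (1, 11): λ = (3·1² + 10)/(2·11) ≡ 0/9. 9⁻¹ ≡ 3 (mod 13), so λ ≡ 0·3 ≡ 0.
  x = λ² - 1 - 1 = 0 - 2 ≡ 11; y = λ·(1 - 11) - 11 ≡ 2. → (11, 2)
double: tangent at (11, 2): λ = (3·11² + 10)/(2·2) ≡ 9/4. 4⁻¹ ≡ 10 (mod 13) since 4·10 = 40 ≡ 1, so λ ≡ 9·10 ≡ 12.
  x = λ² - 11 - 11 = 144 - 22 ≡ 5; y = λ·(11 - 5) - 2 ≡ 5. → (5, 5)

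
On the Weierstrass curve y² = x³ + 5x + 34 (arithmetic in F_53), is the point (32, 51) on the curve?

no

y² = 51² ≡ 4; x³ + 5x + 34 = 32962 ≡ 49 (mod 53). 4 ≠ 49.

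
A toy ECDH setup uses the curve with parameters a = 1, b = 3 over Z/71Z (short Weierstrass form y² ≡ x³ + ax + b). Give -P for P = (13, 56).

-(13, 56) = (13, -56 mod 71) = (13, 15).

(13, 15)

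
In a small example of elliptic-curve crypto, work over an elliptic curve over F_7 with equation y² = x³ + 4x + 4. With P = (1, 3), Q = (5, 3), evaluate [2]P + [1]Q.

O

First 2P:
Repeated addition: build up to 2P.
2P: tangent at (1, 3): λ = (3·1² + 4)/(2·3) ≡ 0/6. 6⁻¹ ≡ 6 (mod 7) since 6·6 = 36 ≡ 1, so λ ≡ 0·6 ≡ 0.
  x = λ² - 1 - 1 = 0 - 2 ≡ 5; y = λ·(1 - 5) - 3 ≡ 4. → (5, 4)
2P = (5, 4).
Finally 2P + Q:
(5, 4) + (5, 3): same x and y₁ ≡ -y₂, so the sum is O.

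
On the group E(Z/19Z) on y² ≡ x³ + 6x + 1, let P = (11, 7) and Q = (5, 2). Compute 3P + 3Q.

(11, 12)

First 3P:
Repeated addition: build up to 3P.
2P: tangent at (11, 7): λ = (3·11² + 6)/(2·7) ≡ 8/14. 14⁻¹ ≡ 15 (mod 19), so λ ≡ 8·15 ≡ 6.
  x = λ² - 11 - 11 = 36 - 22 ≡ 14; y = λ·(11 - 14) - 7 ≡ 13. → (14, 13)
3P: (14, 13) + (11, 7). λ = (7 - 13)/(11 - 14) ≡ 13/16 mod 19. 16⁻¹ ≡ 6 (mod 19) since 16·6 = 96 ≡ 1, so λ ≡ 2.
  x = λ² - 14 - 11 = 4 - 25 ≡ 17; y = λ·(14 - 17) - 13 ≡ 0. → (17, 0)
3P = (17, 0).
Next 3Q:
Repeated addition: build up to 3Q.
2Q: tangent at (5, 2): λ = (3·5² + 6)/(2·2) ≡ 5/4. 4⁻¹ ≡ 5 (mod 19) since 4·5 = 20 ≡ 1, so λ ≡ 5·5 ≡ 6.
  x = λ² - 5 - 5 = 36 - 10 ≡ 7; y = λ·(5 - 7) - 2 ≡ 5. → (7, 5)
3Q: (7, 5) + (5, 2). λ = (2 - 5)/(5 - 7) ≡ 16/17 mod 19. 17⁻¹ ≡ 9 (mod 19), so λ ≡ 11.
  x = λ² - 7 - 5 = 121 - 12 ≡ 14; y = λ·(7 - 14) - 5 ≡ 13. → (14, 13)
3Q = (14, 13).
Finally 3P + 3Q:
(17, 0) + (14, 13). λ = (13 - 0)/(14 - 17) ≡ 13/16 mod 19. 16⁻¹ ≡ 6 (mod 19), so λ ≡ 2.
  x = λ² - 17 - 14 = 4 - 31 ≡ 11; y = λ·(17 - 11) - 0 ≡ 12. → (11, 12)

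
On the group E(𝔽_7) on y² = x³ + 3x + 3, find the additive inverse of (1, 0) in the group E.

(1, 0)

-(1, 0) = (1, -0 mod 7) = (1, 0).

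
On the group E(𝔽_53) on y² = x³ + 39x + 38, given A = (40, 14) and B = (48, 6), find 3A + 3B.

(5, 27)

First 3A:
Repeated addition: build up to 3A.
2A: tangent at (40, 14): λ = (3·40² + 39)/(2·14) ≡ 16/28. 28⁻¹ ≡ 36 (mod 53) since 28·36 = 1008 ≡ 1, so λ ≡ 16·36 ≡ 46.
  x = λ² - 40 - 40 = 2116 - 80 ≡ 22; y = λ·(40 - 22) - 14 ≡ 19. → (22, 19)
3A: (22, 19) + (40, 14). λ = (14 - 19)/(40 - 22) ≡ 48/18 mod 53. 18⁻¹ ≡ 3 (mod 53) since 18·3 = 54 ≡ 1, so λ ≡ 38.
  x = λ² - 22 - 40 = 1444 - 62 ≡ 4; y = λ·(22 - 4) - 19 ≡ 29. → (4, 29)
3A = (4, 29).
Next 3B:
Repeated addition: build up to 3B.
2B: tangent at (48, 6): λ = (3·48² + 39)/(2·6) ≡ 8/12. 12⁻¹ ≡ 31 (mod 53) since 12·31 = 372 ≡ 1, so λ ≡ 8·31 ≡ 36.
  x = λ² - 48 - 48 = 1296 - 96 ≡ 34; y = λ·(48 - 34) - 6 ≡ 21. → (34, 21)
3B: (34, 21) + (48, 6). λ = (6 - 21)/(48 - 34) ≡ 38/14 mod 53. 14⁻¹ ≡ 19 (mod 53), so λ ≡ 33.
  x = λ² - 34 - 48 = 1089 - 82 ≡ 0; y = λ·(34 - 0) - 21 ≡ 41. → (0, 41)
3B = (0, 41).
Finally 3A + 3B:
(4, 29) + (0, 41). λ = (41 - 29)/(0 - 4) ≡ 12/49 mod 53. 49⁻¹ ≡ 13 (mod 53) since 49·13 = 637 ≡ 1, so λ ≡ 50.
  x = λ² - 4 - 0 = 2500 - 4 ≡ 5; y = λ·(4 - 5) - 29 ≡ 27. → (5, 27)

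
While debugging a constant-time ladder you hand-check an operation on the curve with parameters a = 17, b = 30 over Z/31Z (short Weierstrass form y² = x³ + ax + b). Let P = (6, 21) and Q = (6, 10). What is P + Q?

The two points share x = 6 and their y-coordinates satisfy 21 + 10 ≡ 0 (mod 31), so they are inverses. Their sum is ∞.

O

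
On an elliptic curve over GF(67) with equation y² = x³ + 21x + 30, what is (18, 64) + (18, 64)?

(35, 36)

tangent at (18, 64): λ = (3·18² + 21)/(2·64) ≡ 55/61. 61⁻¹ ≡ 11 (mod 67), so λ ≡ 55·11 ≡ 2.
  x = λ² - 18 - 18 = 4 - 36 ≡ 35; y = λ·(18 - 35) - 64 ≡ 36. → (35, 36)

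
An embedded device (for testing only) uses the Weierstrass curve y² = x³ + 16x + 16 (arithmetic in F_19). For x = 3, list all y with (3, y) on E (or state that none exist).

none

x³ + 16x + 16 = 91 ≡ 15 (mod 19).
15 is a non-residue mod 19; no y exists.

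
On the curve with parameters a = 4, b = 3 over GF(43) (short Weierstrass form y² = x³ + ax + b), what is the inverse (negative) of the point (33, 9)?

(33, 34)

-(33, 9) = (33, -9 mod 43) = (33, 34).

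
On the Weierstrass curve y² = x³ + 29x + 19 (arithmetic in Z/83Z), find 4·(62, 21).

(72, 19)

Write P = (62, 21).
Double-and-add on 4 = (100)₂. Start with P = (62, 21) for the leading 1-bit.
double: tangent at (62, 21): λ = (3·62² + 29)/(2·21) ≡ 24/42. 42⁻¹ ≡ 2 (mod 83), so λ ≡ 24·2 ≡ 48.
  x = λ² - 62 - 62 = 2304 - 124 ≡ 22; y = λ·(62 - 22) - 21 ≡ 73. → (22, 73)
double: tangent at (22, 73): λ = (3·22² + 29)/(2·73) ≡ 70/63. 63⁻¹ ≡ 29 (mod 83) since 63·29 = 1827 ≡ 1, so λ ≡ 70·29 ≡ 38.
  x = λ² - 22 - 22 = 1444 - 44 ≡ 72; y = λ·(22 - 72) - 73 ≡ 19. → (72, 19)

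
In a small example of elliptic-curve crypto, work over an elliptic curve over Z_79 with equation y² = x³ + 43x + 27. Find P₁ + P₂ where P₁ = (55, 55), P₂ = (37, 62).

(3, 74)

(55, 55) + (37, 62). λ = (62 - 55)/(37 - 55) ≡ 7/61 mod 79. 61⁻¹ ≡ 57 (mod 79) since 61·57 = 3477 ≡ 1, so λ ≡ 4.
  x = λ² - 55 - 37 = 16 - 92 ≡ 3; y = λ·(55 - 3) - 55 ≡ 74. → (3, 74)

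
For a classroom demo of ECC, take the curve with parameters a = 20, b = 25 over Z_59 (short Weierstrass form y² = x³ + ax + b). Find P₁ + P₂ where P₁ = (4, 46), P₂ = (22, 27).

(4, 46) + (22, 27). λ = (27 - 46)/(22 - 4) ≡ 40/18 mod 59. 18⁻¹ ≡ 23 (mod 59) since 18·23 = 414 ≡ 1, so λ ≡ 35.
  x = λ² - 4 - 22 = 1225 - 26 ≡ 19; y = λ·(4 - 19) - 46 ≡ 19. → (19, 19)

(19, 19)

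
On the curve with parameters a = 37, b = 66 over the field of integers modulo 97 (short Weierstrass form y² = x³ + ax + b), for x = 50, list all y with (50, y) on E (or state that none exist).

none

x³ + 37x + 66 = 126916 ≡ 40 (mod 97).
40 is a non-residue mod 97; no y exists.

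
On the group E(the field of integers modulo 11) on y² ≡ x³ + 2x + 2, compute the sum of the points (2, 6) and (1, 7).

(9, 1)

(2, 6) + (1, 7). λ = (7 - 6)/(1 - 2) ≡ 1/10 mod 11. 10⁻¹ ≡ 10 (mod 11) since 10·10 = 100 ≡ 1, so λ ≡ 10.
  x = λ² - 2 - 1 = 100 - 3 ≡ 9; y = λ·(2 - 9) - 6 ≡ 1. → (9, 1)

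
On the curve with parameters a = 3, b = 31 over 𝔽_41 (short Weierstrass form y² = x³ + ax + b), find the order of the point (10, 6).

2P: tangent at (10, 6): λ = (3·10² + 3)/(2·6) ≡ 16/12. 12⁻¹ ≡ 24 (mod 41), so λ ≡ 16·24 ≡ 15.
  x = λ² - 10 - 10 = 225 - 20 ≡ 0; y = λ·(10 - 0) - 6 ≡ 21. → (0, 21)
3P: (0, 21) + (10, 6). λ = (6 - 21)/(10 - 0) ≡ 26/10 mod 41. 10⁻¹ ≡ 37 (mod 41), so λ ≡ 19.
  x = λ² - 0 - 10 = 361 - 10 ≡ 23; y = λ·(0 - 23) - 21 ≡ 34. → (23, 34)
4P: (23, 34) + (10, 6). λ = (6 - 34)/(10 - 23) ≡ 13/28 mod 41. 28⁻¹ ≡ 22 (mod 41), so λ ≡ 40.
  x = λ² - 23 - 10 = 1600 - 33 ≡ 9; y = λ·(23 - 9) - 34 ≡ 34. → (9, 34)
5P: (9, 34) + (10, 6). λ = (6 - 34)/(10 - 9) ≡ 13/1 mod 41. 1⁻¹ ≡ 1 (mod 41), so λ ≡ 13.
  x = λ² - 9 - 10 = 169 - 19 ≡ 27; y = λ·(9 - 27) - 34 ≡ 19. → (27, 19)
6P: (27, 19) + (10, 6). λ = (6 - 19)/(10 - 27) ≡ 28/24 mod 41. 24⁻¹ ≡ 12 (mod 41), so λ ≡ 8.
  x = λ² - 27 - 10 = 64 - 37 ≡ 27; y = λ·(27 - 27) - 19 ≡ 22. → (27, 22)
7P: (27, 22) + (10, 6). λ = (6 - 22)/(10 - 27) ≡ 25/24 mod 41. 24⁻¹ ≡ 12 (mod 41), so λ ≡ 13.
  x = λ² - 27 - 10 = 169 - 37 ≡ 9; y = λ·(27 - 9) - 22 ≡ 7. → (9, 7)
8P: (9, 7) + (10, 6). λ = (6 - 7)/(10 - 9) ≡ 40/1 mod 41. 1⁻¹ ≡ 1 (mod 41), so λ ≡ 40.
  x = λ² - 9 - 10 = 1600 - 19 ≡ 23; y = λ·(9 - 23) - 7 ≡ 7. → (23, 7)
9P: (23, 7) + (10, 6). λ = (6 - 7)/(10 - 23) ≡ 40/28 mod 41. 28⁻¹ ≡ 22 (mod 41) since 28·22 = 616 ≡ 1, so λ ≡ 19.
  x = λ² - 23 - 10 = 361 - 33 ≡ 0; y = λ·(23 - 0) - 7 ≡ 20. → (0, 20)
10P: (0, 20) + (10, 6). λ = (6 - 20)/(10 - 0) ≡ 27/10 mod 41. 10⁻¹ ≡ 37 (mod 41), so λ ≡ 15.
  x = λ² - 0 - 10 = 225 - 10 ≡ 10; y = λ·(0 - 10) - 20 ≡ 35. → (10, 35)
11P: (10, 35) + (10, 6): same x and y₁ ≡ -y₂, so the sum is ∞.
11P = ∞, so the order is 11.

11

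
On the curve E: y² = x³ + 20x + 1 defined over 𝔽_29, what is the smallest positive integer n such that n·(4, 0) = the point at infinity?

2

2P: (4, 0) + (4, 0): same x and y₁ ≡ -y₂, so the sum is the point at infinity.
2P = the point at infinity, so the order is 2.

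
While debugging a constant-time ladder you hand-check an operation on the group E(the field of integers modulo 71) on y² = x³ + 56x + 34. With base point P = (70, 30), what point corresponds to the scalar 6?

(1, 34)

Double-and-add on 6 = (110)₂. Start with P = (70, 30) for the leading 1-bit.
double: tangent at (70, 30): λ = (3·70² + 56)/(2·30) ≡ 59/60. 60⁻¹ ≡ 58 (mod 71), so λ ≡ 59·58 ≡ 14.
  x = λ² - 70 - 70 = 196 - 140 ≡ 56; y = λ·(70 - 56) - 30 ≡ 24. → (56, 24)
add P: (56, 24) + (70, 30). λ = (30 - 24)/(70 - 56) ≡ 6/14 mod 71. 14⁻¹ ≡ 66 (mod 71) since 14·66 = 924 ≡ 1, so λ ≡ 41.
  x = λ² - 56 - 70 = 1681 - 126 ≡ 64; y = λ·(56 - 64) - 24 ≡ 3. → (64, 3)
double: tangent at (64, 3): λ = (3·64² + 56)/(2·3) ≡ 61/6. 6⁻¹ ≡ 12 (mod 71) since 6·12 = 72 ≡ 1, so λ ≡ 61·12 ≡ 22.
  x = λ² - 64 - 64 = 484 - 128 ≡ 1; y = λ·(64 - 1) - 3 ≡ 34. → (1, 34)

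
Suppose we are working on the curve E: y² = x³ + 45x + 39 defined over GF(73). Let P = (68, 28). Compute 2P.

(28, 16)

tangent at (68, 28): λ = (3·68² + 45)/(2·28) ≡ 47/56. 56⁻¹ ≡ 30 (mod 73), so λ ≡ 47·30 ≡ 23.
  x = λ² - 68 - 68 = 529 - 136 ≡ 28; y = λ·(68 - 28) - 28 ≡ 16. → (28, 16)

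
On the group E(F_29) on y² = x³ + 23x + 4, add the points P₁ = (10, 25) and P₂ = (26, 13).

(28, 3)

(10, 25) + (26, 13). λ = (13 - 25)/(26 - 10) ≡ 17/16 mod 29. 16⁻¹ ≡ 20 (mod 29) since 16·20 = 320 ≡ 1, so λ ≡ 21.
  x = λ² - 10 - 26 = 441 - 36 ≡ 28; y = λ·(10 - 28) - 25 ≡ 3. → (28, 3)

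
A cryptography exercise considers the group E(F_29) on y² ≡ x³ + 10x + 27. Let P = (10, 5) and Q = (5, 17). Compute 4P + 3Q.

(9, 18)

First 4P:
Repeated addition: build up to 4P.
2P: tangent at (10, 5): λ = (3·10² + 10)/(2·5) ≡ 20/10. 10⁻¹ ≡ 3 (mod 29) since 10·3 = 30 ≡ 1, so λ ≡ 20·3 ≡ 2.
  x = λ² - 10 - 10 = 4 - 20 ≡ 13; y = λ·(10 - 13) - 5 ≡ 18. → (13, 18)
3P: (13, 18) + (10, 5). λ = (5 - 18)/(10 - 13) ≡ 16/26 mod 29. 26⁻¹ ≡ 19 (mod 29), so λ ≡ 14.
  x = λ² - 13 - 10 = 196 - 23 ≡ 28; y = λ·(13 - 28) - 18 ≡ 4. → (28, 4)
4P: (28, 4) + (10, 5). λ = (5 - 4)/(10 - 28) ≡ 1/11 mod 29. 11⁻¹ ≡ 8 (mod 29), so λ ≡ 8.
  x = λ² - 28 - 10 = 64 - 38 ≡ 26; y = λ·(28 - 26) - 4 ≡ 12. → (26, 12)
4P = (26, 12).
Next 3Q:
Repeated addition: build up to 3Q.
2Q: tangent at (5, 17): λ = (3·5² + 10)/(2·17) ≡ 27/5. 5⁻¹ ≡ 6 (mod 29), so λ ≡ 27·6 ≡ 17.
  x = λ² - 5 - 5 = 289 - 10 ≡ 18; y = λ·(5 - 18) - 17 ≡ 23. → (18, 23)
3Q: (18, 23) + (5, 17). λ = (17 - 23)/(5 - 18) ≡ 23/16 mod 29. 16⁻¹ ≡ 20 (mod 29), so λ ≡ 25.
  x = λ² - 18 - 5 = 625 - 23 ≡ 22; y = λ·(18 - 22) - 23 ≡ 22. → (22, 22)
3Q = (22, 22).
Finally 4P + 3Q:
(26, 12) + (22, 22). λ = (22 - 12)/(22 - 26) ≡ 10/25 mod 29. 25⁻¹ ≡ 7 (mod 29), so λ ≡ 12.
  x = λ² - 26 - 22 = 144 - 48 ≡ 9; y = λ·(26 - 9) - 12 ≡ 18. → (9, 18)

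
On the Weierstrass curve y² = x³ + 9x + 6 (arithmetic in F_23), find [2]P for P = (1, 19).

tangent at (1, 19): λ = (3·1² + 9)/(2·19) ≡ 12/15. 15⁻¹ ≡ 20 (mod 23), so λ ≡ 12·20 ≡ 10.
  x = λ² - 1 - 1 = 100 - 2 ≡ 6; y = λ·(1 - 6) - 19 ≡ 0. → (6, 0)

(6, 0)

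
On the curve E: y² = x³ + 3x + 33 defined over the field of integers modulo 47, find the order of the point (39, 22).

2P: tangent at (39, 22): λ = (3·39² + 3)/(2·22) ≡ 7/44. 44⁻¹ ≡ 31 (mod 47), so λ ≡ 7·31 ≡ 29.
  x = λ² - 39 - 39 = 841 - 78 ≡ 11; y = λ·(39 - 11) - 22 ≡ 38. → (11, 38)
3P: (11, 38) + (39, 22). λ = (22 - 38)/(39 - 11) ≡ 31/28 mod 47. 28⁻¹ ≡ 42 (mod 47) since 28·42 = 1176 ≡ 1, so λ ≡ 33.
  x = λ² - 11 - 39 = 1089 - 50 ≡ 5; y = λ·(11 - 5) - 38 ≡ 19. → (5, 19)
4P: (5, 19) + (39, 22). λ = (22 - 19)/(39 - 5) ≡ 3/34 mod 47. 34⁻¹ ≡ 18 (mod 47) since 34·18 = 612 ≡ 1, so λ ≡ 7.
  x = λ² - 5 - 39 = 49 - 44 ≡ 5; y = λ·(5 - 5) - 19 ≡ 28. → (5, 28)
5P: (5, 28) + (39, 22). λ = (22 - 28)/(39 - 5) ≡ 41/34 mod 47. 34⁻¹ ≡ 18 (mod 47), so λ ≡ 33.
  x = λ² - 5 - 39 = 1089 - 44 ≡ 11; y = λ·(5 - 11) - 28 ≡ 9. → (11, 9)
6P: (11, 9) + (39, 22). λ = (22 - 9)/(39 - 11) ≡ 13/28 mod 47. 28⁻¹ ≡ 42 (mod 47), so λ ≡ 29.
  x = λ² - 11 - 39 = 841 - 50 ≡ 39; y = λ·(11 - 39) - 9 ≡ 25. → (39, 25)
7P: (39, 25) + (39, 22): same x and y₁ ≡ -y₂, so the sum is O.
7P = O, so the order is 7.

7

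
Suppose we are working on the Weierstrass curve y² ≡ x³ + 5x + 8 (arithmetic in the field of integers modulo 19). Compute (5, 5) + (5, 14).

The two points share x = 5 and their y-coordinates satisfy 5 + 14 ≡ 0 (mod 19), so they are inverses. Their sum is O.

O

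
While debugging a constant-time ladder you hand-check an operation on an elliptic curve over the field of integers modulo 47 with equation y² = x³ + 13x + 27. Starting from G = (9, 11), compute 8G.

(2, 22)

Repeated addition: build up to 8G.
2G: tangent at (9, 11): λ = (3·9² + 13)/(2·11) ≡ 21/22. 22⁻¹ ≡ 15 (mod 47), so λ ≡ 21·15 ≡ 33.
  x = λ² - 9 - 9 = 1089 - 18 ≡ 37; y = λ·(9 - 37) - 11 ≡ 5. → (37, 5)
3G: (37, 5) + (9, 11). λ = (11 - 5)/(9 - 37) ≡ 6/19 mod 47. 19⁻¹ ≡ 5 (mod 47), so λ ≡ 30.
  x = λ² - 37 - 9 = 900 - 46 ≡ 8; y = λ·(37 - 8) - 5 ≡ 19. → (8, 19)
4G: (8, 19) + (9, 11). λ = (11 - 19)/(9 - 8) ≡ 39/1 mod 47. 1⁻¹ ≡ 1 (mod 47), so λ ≡ 39.
  x = λ² - 8 - 9 = 1521 - 17 ≡ 0; y = λ·(8 - 0) - 19 ≡ 11. → (0, 11)
5G: (0, 11) + (9, 11). λ = (11 - 11)/(9 - 0) ≡ 0/9 mod 47. 9⁻¹ ≡ 21 (mod 47) since 9·21 = 189 ≡ 1, so λ ≡ 0.
  x = λ² - 0 - 9 = 0 - 9 ≡ 38; y = λ·(0 - 38) - 11 ≡ 36. → (38, 36)
6G: (38, 36) + (9, 11). λ = (11 - 36)/(9 - 38) ≡ 22/18 mod 47. 18⁻¹ ≡ 34 (mod 47) since 18·34 = 612 ≡ 1, so λ ≡ 43.
  x = λ² - 38 - 9 = 1849 - 47 ≡ 16; y = λ·(38 - 16) - 36 ≡ 17. → (16, 17)
7G: (16, 17) + (9, 11). λ = (11 - 17)/(9 - 16) ≡ 41/40 mod 47. 40⁻¹ ≡ 20 (mod 47) since 40·20 = 800 ≡ 1, so λ ≡ 21.
  x = λ² - 16 - 9 = 441 - 25 ≡ 40; y = λ·(16 - 40) - 17 ≡ 43. → (40, 43)
8G: (40, 43) + (9, 11). λ = (11 - 43)/(9 - 40) ≡ 15/16 mod 47. 16⁻¹ ≡ 3 (mod 47), so λ ≡ 45.
  x = λ² - 40 - 9 = 2025 - 49 ≡ 2; y = λ·(40 - 2) - 43 ≡ 22. → (2, 22)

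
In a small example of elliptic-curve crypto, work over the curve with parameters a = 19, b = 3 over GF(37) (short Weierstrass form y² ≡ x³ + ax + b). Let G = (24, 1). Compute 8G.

Repeated addition: build up to 8G.
2G: tangent at (24, 1): λ = (3·24² + 19)/(2·1) ≡ 8/2. 2⁻¹ ≡ 19 (mod 37) since 2·19 = 38 ≡ 1, so λ ≡ 8·19 ≡ 4.
  x = λ² - 24 - 24 = 16 - 48 ≡ 5; y = λ·(24 - 5) - 1 ≡ 1. → (5, 1)
3G: (5, 1) + (24, 1). λ = (1 - 1)/(24 - 5) ≡ 0/19 mod 37. 19⁻¹ ≡ 2 (mod 37) since 19·2 = 38 ≡ 1, so λ ≡ 0.
  x = λ² - 5 - 24 = 0 - 29 ≡ 8; y = λ·(5 - 8) - 1 ≡ 36. → (8, 36)
4G: (8, 36) + (24, 1). λ = (1 - 36)/(24 - 8) ≡ 2/16 mod 37. 16⁻¹ ≡ 7 (mod 37), so λ ≡ 14.
  x = λ² - 8 - 24 = 196 - 32 ≡ 16; y = λ·(8 - 16) - 36 ≡ 0. → (16, 0)
5G: (16, 0) + (24, 1). λ = (1 - 0)/(24 - 16) ≡ 1/8 mod 37. 8⁻¹ ≡ 14 (mod 37), so λ ≡ 14.
  x = λ² - 16 - 24 = 196 - 40 ≡ 8; y = λ·(16 - 8) - 0 ≡ 1. → (8, 1)
6G: (8, 1) + (24, 1). λ = (1 - 1)/(24 - 8) ≡ 0/16 mod 37. 16⁻¹ ≡ 7 (mod 37), so λ ≡ 0.
  x = λ² - 8 - 24 = 0 - 32 ≡ 5; y = λ·(8 - 5) - 1 ≡ 36. → (5, 36)
7G: (5, 36) + (24, 1). λ = (1 - 36)/(24 - 5) ≡ 2/19 mod 37. 19⁻¹ ≡ 2 (mod 37) since 19·2 = 38 ≡ 1, so λ ≡ 4.
  x = λ² - 5 - 24 = 16 - 29 ≡ 24; y = λ·(5 - 24) - 36 ≡ 36. → (24, 36)
8G: (24, 36) + (24, 1): same x and y₁ ≡ -y₂, so the sum is 𝒪.

O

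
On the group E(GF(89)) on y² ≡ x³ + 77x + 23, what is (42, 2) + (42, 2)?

tangent at (42, 2): λ = (3·42² + 77)/(2·2) ≡ 29/4. 4⁻¹ ≡ 67 (mod 89), so λ ≡ 29·67 ≡ 74.
  x = λ² - 42 - 42 = 5476 - 84 ≡ 52; y = λ·(42 - 52) - 2 ≡ 59. → (52, 59)

(52, 59)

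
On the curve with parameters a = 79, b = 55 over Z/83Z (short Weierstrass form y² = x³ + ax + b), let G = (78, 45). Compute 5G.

Repeated addition: build up to 5G.
2G: tangent at (78, 45): λ = (3·78² + 79)/(2·45) ≡ 71/7. 7⁻¹ ≡ 12 (mod 83) since 7·12 = 84 ≡ 1, so λ ≡ 71·12 ≡ 22.
  x = λ² - 78 - 78 = 484 - 156 ≡ 79; y = λ·(78 - 79) - 45 ≡ 16. → (79, 16)
3G: (79, 16) + (78, 45). λ = (45 - 16)/(78 - 79) ≡ 29/82 mod 83. 82⁻¹ ≡ 82 (mod 83), so λ ≡ 54.
  x = λ² - 79 - 78 = 2916 - 157 ≡ 20; y = λ·(79 - 20) - 16 ≡ 16. → (20, 16)
4G: (20, 16) + (78, 45). λ = (45 - 16)/(78 - 20) ≡ 29/58 mod 83. 58⁻¹ ≡ 73 (mod 83) since 58·73 = 4234 ≡ 1, so λ ≡ 42.
  x = λ² - 20 - 78 = 1764 - 98 ≡ 6; y = λ·(20 - 6) - 16 ≡ 74. → (6, 74)
5G: (6, 74) + (78, 45). λ = (45 - 74)/(78 - 6) ≡ 54/72 mod 83. 72⁻¹ ≡ 15 (mod 83), so λ ≡ 63.
  x = λ² - 6 - 78 = 3969 - 84 ≡ 67; y = λ·(6 - 67) - 74 ≡ 67. → (67, 67)

(67, 67)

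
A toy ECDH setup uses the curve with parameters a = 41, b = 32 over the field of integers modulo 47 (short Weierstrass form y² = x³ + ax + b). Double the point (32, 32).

tangent at (32, 32): λ = (3·32² + 41)/(2·32) ≡ 11/17. 17⁻¹ ≡ 36 (mod 47) since 17·36 = 612 ≡ 1, so λ ≡ 11·36 ≡ 20.
  x = λ² - 32 - 32 = 400 - 64 ≡ 7; y = λ·(32 - 7) - 32 ≡ 45. → (7, 45)

(7, 45)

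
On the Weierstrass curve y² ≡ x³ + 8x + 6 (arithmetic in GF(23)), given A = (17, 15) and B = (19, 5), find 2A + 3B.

First 2A:
Repeated addition: build up to 2A.
2A: tangent at (17, 15): λ = (3·17² + 8)/(2·15) ≡ 1/7. 7⁻¹ ≡ 10 (mod 23) since 7·10 = 70 ≡ 1, so λ ≡ 1·10 ≡ 10.
  x = λ² - 17 - 17 = 100 - 34 ≡ 20; y = λ·(17 - 20) - 15 ≡ 1. → (20, 1)
2A = (20, 1).
Next 3B:
Repeated addition: build up to 3B.
2B: tangent at (19, 5): λ = (3·19² + 8)/(2·5) ≡ 10/10. 10⁻¹ ≡ 7 (mod 23) since 10·7 = 70 ≡ 1, so λ ≡ 10·7 ≡ 1.
  x = λ² - 19 - 19 = 1 - 38 ≡ 9; y = λ·(19 - 9) - 5 ≡ 5. → (9, 5)
3B: (9, 5) + (19, 5). λ = (5 - 5)/(19 - 9) ≡ 0/10 mod 23. 10⁻¹ ≡ 7 (mod 23) since 10·7 = 70 ≡ 1, so λ ≡ 0.
  x = λ² - 9 - 19 = 0 - 28 ≡ 18; y = λ·(9 - 18) - 5 ≡ 18. → (18, 18)
3B = (18, 18).
Finally 2A + 3B:
(20, 1) + (18, 18). λ = (18 - 1)/(18 - 20) ≡ 17/21 mod 23. 21⁻¹ ≡ 11 (mod 23) since 21·11 = 231 ≡ 1, so λ ≡ 3.
  x = λ² - 20 - 18 = 9 - 38 ≡ 17; y = λ·(20 - 17) - 1 ≡ 8. → (17, 8)

(17, 8)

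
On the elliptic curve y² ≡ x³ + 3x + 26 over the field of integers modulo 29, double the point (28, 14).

(9, 17)

tangent at (28, 14): λ = (3·28² + 3)/(2·14) ≡ 6/28. 28⁻¹ ≡ 28 (mod 29), so λ ≡ 6·28 ≡ 23.
  x = λ² - 28 - 28 = 529 - 56 ≡ 9; y = λ·(28 - 9) - 14 ≡ 17. → (9, 17)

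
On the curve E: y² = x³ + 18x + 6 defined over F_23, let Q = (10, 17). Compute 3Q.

(4, 21)

Repeated addition: build up to 3Q.
2Q: tangent at (10, 17): λ = (3·10² + 18)/(2·17) ≡ 19/11. 11⁻¹ ≡ 21 (mod 23), so λ ≡ 19·21 ≡ 8.
  x = λ² - 10 - 10 = 64 - 20 ≡ 21; y = λ·(10 - 21) - 17 ≡ 10. → (21, 10)
3Q: (21, 10) + (10, 17). λ = (17 - 10)/(10 - 21) ≡ 7/12 mod 23. 12⁻¹ ≡ 2 (mod 23) since 12·2 = 24 ≡ 1, so λ ≡ 14.
  x = λ² - 21 - 10 = 196 - 31 ≡ 4; y = λ·(21 - 4) - 10 ≡ 21. → (4, 21)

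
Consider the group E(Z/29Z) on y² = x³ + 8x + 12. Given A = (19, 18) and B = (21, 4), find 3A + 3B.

First 3A:
Repeated addition: build up to 3A.
2A: tangent at (19, 18): λ = (3·19² + 8)/(2·18) ≡ 18/7. 7⁻¹ ≡ 25 (mod 29) since 7·25 = 175 ≡ 1, so λ ≡ 18·25 ≡ 15.
  x = λ² - 19 - 19 = 225 - 38 ≡ 13; y = λ·(19 - 13) - 18 ≡ 14. → (13, 14)
3A: (13, 14) + (19, 18). λ = (18 - 14)/(19 - 13) ≡ 4/6 mod 29. 6⁻¹ ≡ 5 (mod 29), so λ ≡ 20.
  x = λ² - 13 - 19 = 400 - 32 ≡ 20; y = λ·(13 - 20) - 14 ≡ 20. → (20, 20)
3A = (20, 20).
Next 3B:
Repeated addition: build up to 3B.
2B: tangent at (21, 4): λ = (3·21² + 8)/(2·4) ≡ 26/8. 8⁻¹ ≡ 11 (mod 29) since 8·11 = 88 ≡ 1, so λ ≡ 26·11 ≡ 25.
  x = λ² - 21 - 21 = 625 - 42 ≡ 3; y = λ·(21 - 3) - 4 ≡ 11. → (3, 11)
3B: (3, 11) + (21, 4). λ = (4 - 11)/(21 - 3) ≡ 22/18 mod 29. 18⁻¹ ≡ 21 (mod 29), so λ ≡ 27.
  x = λ² - 3 - 21 = 729 - 24 ≡ 9; y = λ·(3 - 9) - 11 ≡ 1. → (9, 1)
3B = (9, 1).
Finally 3A + 3B:
(20, 20) + (9, 1). λ = (1 - 20)/(9 - 20) ≡ 10/18 mod 29. 18⁻¹ ≡ 21 (mod 29) since 18·21 = 378 ≡ 1, so λ ≡ 7.
  x = λ² - 20 - 9 = 49 - 29 ≡ 20; y = λ·(20 - 20) - 20 ≡ 9. → (20, 9)

(20, 9)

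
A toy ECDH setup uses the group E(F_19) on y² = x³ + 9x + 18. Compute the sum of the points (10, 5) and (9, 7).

(4, 2)

(10, 5) + (9, 7). λ = (7 - 5)/(9 - 10) ≡ 2/18 mod 19. 18⁻¹ ≡ 18 (mod 19), so λ ≡ 17.
  x = λ² - 10 - 9 = 289 - 19 ≡ 4; y = λ·(10 - 4) - 5 ≡ 2. → (4, 2)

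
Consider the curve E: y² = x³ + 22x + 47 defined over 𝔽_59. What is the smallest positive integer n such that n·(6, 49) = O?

7

2P: tangent at (6, 49): λ = (3·6² + 22)/(2·49) ≡ 12/39. 39⁻¹ ≡ 56 (mod 59), so λ ≡ 12·56 ≡ 23.
  x = λ² - 6 - 6 = 529 - 12 ≡ 45; y = λ·(6 - 45) - 49 ≡ 57. → (45, 57)
3P: (45, 57) + (6, 49). λ = (49 - 57)/(6 - 45) ≡ 51/20 mod 59. 20⁻¹ ≡ 3 (mod 59), so λ ≡ 35.
  x = λ² - 45 - 6 = 1225 - 51 ≡ 53; y = λ·(45 - 53) - 57 ≡ 17. → (53, 17)
4P: (53, 17) + (6, 49). λ = (49 - 17)/(6 - 53) ≡ 32/12 mod 59. 12⁻¹ ≡ 5 (mod 59), so λ ≡ 42.
  x = λ² - 53 - 6 = 1764 - 59 ≡ 53; y = λ·(53 - 53) - 17 ≡ 42. → (53, 42)
5P: (53, 42) + (6, 49). λ = (49 - 42)/(6 - 53) ≡ 7/12 mod 59. 12⁻¹ ≡ 5 (mod 59) since 12·5 = 60 ≡ 1, so λ ≡ 35.
  x = λ² - 53 - 6 = 1225 - 59 ≡ 45; y = λ·(53 - 45) - 42 ≡ 2. → (45, 2)
6P: (45, 2) + (6, 49). λ = (49 - 2)/(6 - 45) ≡ 47/20 mod 59. 20⁻¹ ≡ 3 (mod 59), so λ ≡ 23.
  x = λ² - 45 - 6 = 529 - 51 ≡ 6; y = λ·(45 - 6) - 2 ≡ 10. → (6, 10)
7P: (6, 10) + (6, 49): same x and y₁ ≡ -y₂, so the sum is O.
7P = O, so the order is 7.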